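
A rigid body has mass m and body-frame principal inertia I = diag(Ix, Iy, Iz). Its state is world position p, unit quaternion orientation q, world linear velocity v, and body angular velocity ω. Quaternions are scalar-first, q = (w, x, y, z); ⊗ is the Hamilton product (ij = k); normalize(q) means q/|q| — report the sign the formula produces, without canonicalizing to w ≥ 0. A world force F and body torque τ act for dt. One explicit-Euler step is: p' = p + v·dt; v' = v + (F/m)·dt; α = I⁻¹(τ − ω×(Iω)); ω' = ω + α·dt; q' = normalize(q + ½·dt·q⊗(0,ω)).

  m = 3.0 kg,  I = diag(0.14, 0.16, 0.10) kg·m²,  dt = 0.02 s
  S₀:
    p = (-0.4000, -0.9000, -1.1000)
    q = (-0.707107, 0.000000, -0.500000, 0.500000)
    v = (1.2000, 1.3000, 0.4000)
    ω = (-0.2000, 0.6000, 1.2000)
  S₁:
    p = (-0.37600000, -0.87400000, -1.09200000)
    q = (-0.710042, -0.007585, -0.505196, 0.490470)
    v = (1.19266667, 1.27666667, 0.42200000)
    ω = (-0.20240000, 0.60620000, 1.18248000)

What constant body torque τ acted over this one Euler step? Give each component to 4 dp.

τ = (-0.0600, 0.0400, -0.0900)

ω₁ − ω₀ = (-0.00240000, 0.00620000, -0.01752000)
gyro term ω₀×Iω₀ = (-0.0432, -0.0096, -0.0024)
I·α + gyro = (-0.0600, 0.0400, -0.0900)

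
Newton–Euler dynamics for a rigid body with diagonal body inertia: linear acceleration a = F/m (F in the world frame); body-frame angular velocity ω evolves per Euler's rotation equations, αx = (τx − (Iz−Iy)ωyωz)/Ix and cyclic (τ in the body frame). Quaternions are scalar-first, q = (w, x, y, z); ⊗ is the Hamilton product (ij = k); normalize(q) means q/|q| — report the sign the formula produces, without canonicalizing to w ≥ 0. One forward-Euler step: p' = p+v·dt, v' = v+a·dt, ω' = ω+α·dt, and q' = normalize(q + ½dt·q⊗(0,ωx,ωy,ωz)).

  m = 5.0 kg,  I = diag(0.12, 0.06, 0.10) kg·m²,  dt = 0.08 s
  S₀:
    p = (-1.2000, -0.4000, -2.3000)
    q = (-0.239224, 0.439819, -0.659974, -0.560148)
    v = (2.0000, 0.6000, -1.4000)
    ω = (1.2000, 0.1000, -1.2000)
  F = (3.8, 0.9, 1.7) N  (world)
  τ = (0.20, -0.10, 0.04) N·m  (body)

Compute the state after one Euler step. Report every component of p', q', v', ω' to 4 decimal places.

p' = (-1.0400, -0.3520, -2.4120)
q' = (-0.2839, 0.4612, -0.6652, -0.5140)
v' = (2.0608, 0.6144, -1.3728)
ω' = (1.3365, 0.0051, -1.1622)

(τ − ω×Iω)/I = (1.7067, -1.1867, 0.4720)
new body rate ω' = (1.3365, 0.0051, -1.1622)
2q̇ = q⊗(0,ω) = (-1.1339630, 0.5609148, -0.1683172, 1.1230195)
updated quaternion q' = (-0.2839, 0.4612, -0.6652, -0.5140)
linear accel F/m = (0.7600, 0.1800, 0.3400)
p' = p + v·dt = (-1.0400, -0.3520, -2.4120)
v' = v + a·dt = (2.0608, 0.6144, -1.3728)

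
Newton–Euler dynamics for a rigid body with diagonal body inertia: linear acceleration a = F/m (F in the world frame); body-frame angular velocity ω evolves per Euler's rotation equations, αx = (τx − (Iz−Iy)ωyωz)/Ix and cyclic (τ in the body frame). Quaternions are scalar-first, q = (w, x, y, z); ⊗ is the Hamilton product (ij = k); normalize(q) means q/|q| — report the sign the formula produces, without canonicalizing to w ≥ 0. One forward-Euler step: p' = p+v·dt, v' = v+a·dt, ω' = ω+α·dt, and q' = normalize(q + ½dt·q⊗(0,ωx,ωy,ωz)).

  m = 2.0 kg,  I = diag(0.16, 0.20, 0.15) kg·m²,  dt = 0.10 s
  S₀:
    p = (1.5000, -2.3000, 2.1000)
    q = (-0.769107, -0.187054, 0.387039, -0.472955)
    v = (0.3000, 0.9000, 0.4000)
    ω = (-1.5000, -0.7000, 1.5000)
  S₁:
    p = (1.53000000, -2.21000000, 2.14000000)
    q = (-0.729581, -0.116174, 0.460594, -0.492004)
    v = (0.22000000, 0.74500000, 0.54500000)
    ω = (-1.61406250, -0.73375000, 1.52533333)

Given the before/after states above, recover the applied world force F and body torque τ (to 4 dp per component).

velocity change Δv = (-0.08000000, -0.15500000, 0.14500000)
F = m·Δv/dt = (-1.6000, -3.1000, 2.9000)
ω₁ − ω₀ = (-0.11406250, -0.03375000, 0.02533333)
ω₀×(Iω₀) = (0.0525, -0.0225, 0.0420)
τ = I·(Δω/dt) + ω₀×(Iω₀) = (-0.1300, -0.0900, 0.0800)

F = (-1.6000, -3.1000, 2.9000)
τ = (-0.1300, -0.0900, 0.0800)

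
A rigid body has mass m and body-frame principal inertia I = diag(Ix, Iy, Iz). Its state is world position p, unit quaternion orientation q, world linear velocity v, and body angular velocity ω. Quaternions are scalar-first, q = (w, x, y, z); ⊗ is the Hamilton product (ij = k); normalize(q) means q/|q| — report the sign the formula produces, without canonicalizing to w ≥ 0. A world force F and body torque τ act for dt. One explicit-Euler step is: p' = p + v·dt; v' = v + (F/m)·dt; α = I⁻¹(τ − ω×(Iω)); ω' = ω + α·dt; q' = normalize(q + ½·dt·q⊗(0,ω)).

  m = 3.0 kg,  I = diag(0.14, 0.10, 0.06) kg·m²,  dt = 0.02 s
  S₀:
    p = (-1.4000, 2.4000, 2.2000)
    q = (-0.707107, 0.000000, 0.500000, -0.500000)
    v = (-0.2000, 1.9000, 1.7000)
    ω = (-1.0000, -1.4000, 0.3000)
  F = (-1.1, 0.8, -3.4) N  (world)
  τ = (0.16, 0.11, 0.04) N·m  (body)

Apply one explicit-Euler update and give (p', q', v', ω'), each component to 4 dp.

p' = (-1.4040, 2.4380, 2.2340)
q' = (-0.6985, 0.0016, 0.5148, -0.4970)
v' = (-0.2073, 1.9053, 1.6773)
ω' = (-0.9795, -1.3732, 0.3320)

angular accel α = (1.0229, 1.3400, 1.6000)
ω' = ω + α·dt = (-0.9795, -1.3732, 0.3320)
q⊗(0,ω) = (0.8500000, 0.1571070, 1.4899498, 0.2878679)
q' = normalize(q + ½dt·q⊗(0,ω)) = (-0.6985, 0.0016, 0.5148, -0.4970)
linear accel F/m = (-0.3667, 0.2667, -1.1333)
p + v·dt = (-1.4040, 2.4380, 2.2340)
new velocity v' = (-0.2073, 1.9053, 1.6773)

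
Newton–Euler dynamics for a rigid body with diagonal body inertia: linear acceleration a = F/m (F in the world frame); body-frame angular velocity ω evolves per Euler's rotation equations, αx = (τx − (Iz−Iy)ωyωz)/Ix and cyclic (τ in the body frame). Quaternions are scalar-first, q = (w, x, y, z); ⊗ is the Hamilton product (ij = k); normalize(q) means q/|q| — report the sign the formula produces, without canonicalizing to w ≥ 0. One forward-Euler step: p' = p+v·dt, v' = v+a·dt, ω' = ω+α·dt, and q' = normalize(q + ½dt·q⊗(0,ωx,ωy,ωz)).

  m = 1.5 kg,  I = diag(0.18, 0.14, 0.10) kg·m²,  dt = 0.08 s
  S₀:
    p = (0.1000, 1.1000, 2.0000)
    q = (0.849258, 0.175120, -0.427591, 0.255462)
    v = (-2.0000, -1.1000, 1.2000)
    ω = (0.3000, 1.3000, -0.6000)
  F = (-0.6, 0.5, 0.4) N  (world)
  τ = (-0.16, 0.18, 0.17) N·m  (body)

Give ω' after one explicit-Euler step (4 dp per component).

(τ − ω×Iω)/I = (-1.0622, 1.3886, 1.8560)
new body rate ω' = (0.2150, 1.4111, -0.4515)

ω' = (0.2150, 1.4111, -0.4515)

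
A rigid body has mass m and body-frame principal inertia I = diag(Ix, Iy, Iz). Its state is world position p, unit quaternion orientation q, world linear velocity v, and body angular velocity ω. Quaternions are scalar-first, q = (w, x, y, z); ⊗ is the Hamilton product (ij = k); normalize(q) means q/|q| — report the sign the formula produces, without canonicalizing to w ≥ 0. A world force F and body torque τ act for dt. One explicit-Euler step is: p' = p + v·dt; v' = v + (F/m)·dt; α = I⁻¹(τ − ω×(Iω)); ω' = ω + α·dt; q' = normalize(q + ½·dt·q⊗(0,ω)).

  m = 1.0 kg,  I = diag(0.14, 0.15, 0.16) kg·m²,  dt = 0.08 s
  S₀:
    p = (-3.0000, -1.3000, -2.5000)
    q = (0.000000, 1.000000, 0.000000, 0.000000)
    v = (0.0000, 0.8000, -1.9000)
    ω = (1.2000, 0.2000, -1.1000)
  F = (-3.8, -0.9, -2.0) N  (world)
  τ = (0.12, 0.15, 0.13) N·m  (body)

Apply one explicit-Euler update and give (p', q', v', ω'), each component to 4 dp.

precession coupling ω×(Iω) = (-0.0022, 0.0264, 0.0024)
α = I⁻¹(τ − ω×Iω) = (0.8729, 0.8240, 0.7975)
ω' = ω + α·dt = (1.2698, 0.2659, -1.0362)
q⊗(0,ω) = (-1.2000000, 0.0000000, 1.1000000, 0.2000000)
q' = normalize(q + ½dt·q⊗(0,ω)) = (-0.0479, 0.9979, 0.0439, 0.0080)
a = (-3.8000, -0.9000, -2.0000)
new position p' = (-3.0000, -1.2360, -2.6520)
v + (F/m)dt = (-0.3040, 0.7280, -2.0600)

p' = (-3.0000, -1.2360, -2.6520)
q' = (-0.0479, 0.9979, 0.0439, 0.0080)
v' = (-0.3040, 0.7280, -2.0600)
ω' = (1.2698, 0.2659, -1.0362)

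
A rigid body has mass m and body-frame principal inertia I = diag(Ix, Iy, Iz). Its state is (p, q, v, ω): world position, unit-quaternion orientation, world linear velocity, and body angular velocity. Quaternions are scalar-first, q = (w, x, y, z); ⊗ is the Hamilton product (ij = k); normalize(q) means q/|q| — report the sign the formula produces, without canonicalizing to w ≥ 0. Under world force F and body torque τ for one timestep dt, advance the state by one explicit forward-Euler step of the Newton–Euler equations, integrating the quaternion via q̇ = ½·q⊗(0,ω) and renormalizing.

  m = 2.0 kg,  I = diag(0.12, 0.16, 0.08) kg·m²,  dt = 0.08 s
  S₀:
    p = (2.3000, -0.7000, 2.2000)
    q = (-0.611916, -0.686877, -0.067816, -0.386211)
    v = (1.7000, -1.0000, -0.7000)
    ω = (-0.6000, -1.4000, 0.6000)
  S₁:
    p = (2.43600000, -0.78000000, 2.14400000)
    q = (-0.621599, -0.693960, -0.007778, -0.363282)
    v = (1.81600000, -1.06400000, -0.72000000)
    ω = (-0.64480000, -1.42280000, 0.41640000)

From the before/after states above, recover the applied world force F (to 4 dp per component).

v₁ − v₀ = (0.11600000, -0.06400000, -0.02000000)
F = m·Δv/dt = (2.9000, -1.6000, -0.5000)

F = (2.9000, -1.6000, -0.5000)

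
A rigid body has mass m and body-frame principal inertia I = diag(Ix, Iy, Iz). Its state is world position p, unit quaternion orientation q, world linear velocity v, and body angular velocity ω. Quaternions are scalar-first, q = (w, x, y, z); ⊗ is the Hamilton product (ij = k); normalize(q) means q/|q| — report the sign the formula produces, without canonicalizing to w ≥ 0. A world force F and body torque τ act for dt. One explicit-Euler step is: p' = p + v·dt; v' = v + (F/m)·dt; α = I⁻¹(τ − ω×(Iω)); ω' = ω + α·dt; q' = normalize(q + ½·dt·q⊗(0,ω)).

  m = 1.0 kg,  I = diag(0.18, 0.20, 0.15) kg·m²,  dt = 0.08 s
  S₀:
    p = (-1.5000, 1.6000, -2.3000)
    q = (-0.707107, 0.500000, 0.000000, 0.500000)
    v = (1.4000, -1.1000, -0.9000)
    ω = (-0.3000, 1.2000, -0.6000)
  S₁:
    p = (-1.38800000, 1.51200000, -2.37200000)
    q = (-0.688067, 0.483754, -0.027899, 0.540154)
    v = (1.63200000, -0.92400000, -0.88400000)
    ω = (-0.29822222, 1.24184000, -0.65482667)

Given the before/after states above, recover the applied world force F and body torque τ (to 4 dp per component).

F = (2.9000, 2.2000, 0.2000)
τ = (0.0400, 0.1100, -0.1100)

rate change Δω = (0.00177778, 0.04184000, -0.05482667)
ω₀×(Iω₀) = (0.0360, 0.0054, -0.0072)
τ = I·(Δω/dt) + ω₀×(Iω₀) = (0.0400, 0.1100, -0.1100)
velocity change Δv = (0.23200000, 0.17600000, 0.01600000)
applied force F = (2.9000, 2.2000, 0.2000)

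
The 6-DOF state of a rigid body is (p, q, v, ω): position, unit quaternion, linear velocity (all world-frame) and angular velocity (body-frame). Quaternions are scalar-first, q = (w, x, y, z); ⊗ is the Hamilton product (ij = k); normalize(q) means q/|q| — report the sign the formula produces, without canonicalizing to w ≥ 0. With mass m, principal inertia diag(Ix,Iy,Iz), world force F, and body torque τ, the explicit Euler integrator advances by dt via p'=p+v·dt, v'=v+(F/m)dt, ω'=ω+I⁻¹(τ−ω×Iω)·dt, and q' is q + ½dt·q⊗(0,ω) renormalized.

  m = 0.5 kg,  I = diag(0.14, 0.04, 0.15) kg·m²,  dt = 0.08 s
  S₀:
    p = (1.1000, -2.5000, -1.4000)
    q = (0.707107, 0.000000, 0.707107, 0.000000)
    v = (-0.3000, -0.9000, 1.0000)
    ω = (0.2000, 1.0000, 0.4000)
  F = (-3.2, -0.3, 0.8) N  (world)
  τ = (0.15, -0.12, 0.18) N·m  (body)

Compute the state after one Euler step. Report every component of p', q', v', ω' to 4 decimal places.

a = F/m = (-6.4000, -0.6000, 1.6000)
new position p' = (1.0760, -2.5720, -1.3200)
new velocity v' = (-0.8120, -0.9480, 1.1280)
ω×(Iω) gyroscopic = (0.0440, -0.0008, -0.0200)
angular accel α = (0.7571, -2.9800, 1.3333)
ω' = ω + α·dt = (0.2606, 0.7616, 0.5067)
Hamilton product q⊗(0,ω) = (-0.7071070, 0.4242642, 0.7071070, 0.1414214)
updated quaternion q' = (0.6782, 0.0170, 0.7347, 0.0057)

p' = (1.0760, -2.5720, -1.3200)
q' = (0.6782, 0.0170, 0.7347, 0.0057)
v' = (-0.8120, -0.9480, 1.1280)
ω' = (0.2606, 0.7616, 0.5067)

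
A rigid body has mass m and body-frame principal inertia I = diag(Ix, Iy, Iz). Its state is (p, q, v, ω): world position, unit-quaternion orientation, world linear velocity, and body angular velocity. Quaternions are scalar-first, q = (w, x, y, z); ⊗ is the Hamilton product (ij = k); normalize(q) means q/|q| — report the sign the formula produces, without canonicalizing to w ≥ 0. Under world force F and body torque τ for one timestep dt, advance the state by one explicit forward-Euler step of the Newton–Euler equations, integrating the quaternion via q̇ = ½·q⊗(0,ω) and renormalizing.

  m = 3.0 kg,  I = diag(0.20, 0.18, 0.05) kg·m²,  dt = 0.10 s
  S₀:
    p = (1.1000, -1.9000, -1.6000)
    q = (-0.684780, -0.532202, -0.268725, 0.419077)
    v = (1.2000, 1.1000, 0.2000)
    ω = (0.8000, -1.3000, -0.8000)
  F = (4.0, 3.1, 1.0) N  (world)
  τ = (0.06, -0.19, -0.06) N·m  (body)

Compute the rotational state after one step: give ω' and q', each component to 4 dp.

gyro term ω×Iω = (-0.1352, -0.0960, 0.0208)
angular accel α = (0.9760, -0.5222, -1.6160)
ω + α·dt = (0.8976, -1.3522, -0.9616)
2q̇ = q⊗(0,ω) = (0.4116807, 0.2119561, 0.7997140, 1.4546666)
q + ½dt·q⊗(0,ω), renormalized = (-0.6617, -0.5197, -0.2279, 0.4900)

ω' = (0.8976, -1.3522, -0.9616)
q' = (-0.6617, -0.5197, -0.2279, 0.4900)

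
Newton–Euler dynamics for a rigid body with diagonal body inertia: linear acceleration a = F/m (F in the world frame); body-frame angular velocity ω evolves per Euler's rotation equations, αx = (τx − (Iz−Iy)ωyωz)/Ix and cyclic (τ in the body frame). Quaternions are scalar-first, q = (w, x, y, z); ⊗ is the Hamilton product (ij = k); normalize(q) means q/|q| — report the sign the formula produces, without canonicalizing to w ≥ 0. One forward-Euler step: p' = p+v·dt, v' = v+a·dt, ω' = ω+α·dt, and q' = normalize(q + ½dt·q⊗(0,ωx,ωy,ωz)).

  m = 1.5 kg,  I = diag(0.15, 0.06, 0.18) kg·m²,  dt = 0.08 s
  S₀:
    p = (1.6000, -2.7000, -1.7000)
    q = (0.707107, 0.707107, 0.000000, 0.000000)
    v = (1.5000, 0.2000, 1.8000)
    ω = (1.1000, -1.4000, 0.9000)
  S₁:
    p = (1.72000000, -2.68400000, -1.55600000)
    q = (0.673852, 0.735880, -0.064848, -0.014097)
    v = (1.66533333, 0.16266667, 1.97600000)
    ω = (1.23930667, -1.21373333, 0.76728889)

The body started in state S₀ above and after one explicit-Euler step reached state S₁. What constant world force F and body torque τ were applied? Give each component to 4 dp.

rate change Δω = (0.13930667, 0.18626667, -0.13271111)
τ = I·(Δω/dt) + ω₀×(Iω₀) = (0.1100, 0.1100, -0.1600)
velocity change Δv = (0.16533333, -0.03733333, 0.17600000)
m·(v₁−v₀)/dt = (3.1000, -0.7000, 3.3000)

F = (3.1000, -0.7000, 3.3000)
τ = (0.1100, 0.1100, -0.1600)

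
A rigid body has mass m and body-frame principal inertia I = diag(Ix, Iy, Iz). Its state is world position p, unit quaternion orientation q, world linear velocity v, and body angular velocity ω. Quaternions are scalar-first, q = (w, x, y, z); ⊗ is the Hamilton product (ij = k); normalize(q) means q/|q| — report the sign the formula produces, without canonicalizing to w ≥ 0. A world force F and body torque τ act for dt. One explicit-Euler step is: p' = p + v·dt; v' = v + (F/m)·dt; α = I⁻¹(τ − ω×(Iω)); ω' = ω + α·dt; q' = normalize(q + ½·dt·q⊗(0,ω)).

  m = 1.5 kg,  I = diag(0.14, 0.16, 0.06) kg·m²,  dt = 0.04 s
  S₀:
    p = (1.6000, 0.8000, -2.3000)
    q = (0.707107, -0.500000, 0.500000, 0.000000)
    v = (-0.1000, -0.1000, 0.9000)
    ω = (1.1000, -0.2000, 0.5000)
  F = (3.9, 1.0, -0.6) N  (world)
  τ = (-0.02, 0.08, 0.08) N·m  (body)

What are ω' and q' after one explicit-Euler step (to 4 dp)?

ω' = (1.0914, -0.1910, 0.5563)
q' = (0.7199, -0.4793, 0.5020, -0.0019)

α = I⁻¹(τ − ω×Iω) = (-0.2143, 0.2250, 1.4067)
new body rate ω' = (1.0914, -0.1910, 0.5563)
2q̇ = q⊗(0,ω) = (0.6500000, 1.0278177, 0.1085786, -0.0964465)
updated quaternion q' = (0.7199, -0.4793, 0.5020, -0.0019)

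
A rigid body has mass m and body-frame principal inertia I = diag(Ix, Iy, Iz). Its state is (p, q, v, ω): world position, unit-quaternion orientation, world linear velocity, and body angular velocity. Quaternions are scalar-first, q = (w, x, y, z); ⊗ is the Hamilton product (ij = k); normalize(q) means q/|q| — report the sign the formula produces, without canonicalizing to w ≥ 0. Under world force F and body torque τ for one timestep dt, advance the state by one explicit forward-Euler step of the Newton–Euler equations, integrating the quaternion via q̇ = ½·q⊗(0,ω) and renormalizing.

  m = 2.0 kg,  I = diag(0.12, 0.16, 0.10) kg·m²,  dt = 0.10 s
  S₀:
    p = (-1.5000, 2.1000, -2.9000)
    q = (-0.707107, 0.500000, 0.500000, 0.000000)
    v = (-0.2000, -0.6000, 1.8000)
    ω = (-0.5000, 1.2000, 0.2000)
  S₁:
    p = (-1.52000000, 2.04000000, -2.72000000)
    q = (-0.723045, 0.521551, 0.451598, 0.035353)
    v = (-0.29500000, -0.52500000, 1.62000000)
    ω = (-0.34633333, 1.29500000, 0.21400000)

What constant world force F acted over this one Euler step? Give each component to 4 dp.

F = (-1.9000, 1.5000, -3.6000)

Δv = v₁−v₀ = (-0.09500000, 0.07500000, -0.18000000)
F = m·Δv/dt = (-1.9000, 1.5000, -3.6000)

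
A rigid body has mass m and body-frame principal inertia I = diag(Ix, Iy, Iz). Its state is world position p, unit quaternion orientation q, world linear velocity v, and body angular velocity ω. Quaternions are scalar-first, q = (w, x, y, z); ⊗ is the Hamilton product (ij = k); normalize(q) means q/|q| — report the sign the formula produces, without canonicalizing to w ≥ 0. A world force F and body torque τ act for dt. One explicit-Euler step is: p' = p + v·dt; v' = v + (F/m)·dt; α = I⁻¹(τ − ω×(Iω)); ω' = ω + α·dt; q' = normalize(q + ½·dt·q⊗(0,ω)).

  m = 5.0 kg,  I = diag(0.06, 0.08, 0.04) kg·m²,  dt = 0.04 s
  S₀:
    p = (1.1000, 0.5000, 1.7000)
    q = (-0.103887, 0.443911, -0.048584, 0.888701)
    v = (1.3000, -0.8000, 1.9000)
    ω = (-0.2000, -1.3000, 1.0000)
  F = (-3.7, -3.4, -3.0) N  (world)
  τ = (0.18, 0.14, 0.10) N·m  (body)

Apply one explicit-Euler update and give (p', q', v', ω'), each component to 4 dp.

(τ − ω×Iω)/I = (2.1333, 1.8000, 2.3700)
ω + α·dt = (-0.1147, -1.2280, 1.0948)
Hamilton product q⊗(0,ω) = (-0.8630780, 1.1275047, -0.4865981, -0.6906881)
q' = normalize(q + ½dt·q⊗(0,ω)) = (-0.1211, 0.4662, -0.0583, 0.8744)
linear accel F/m = (-0.7400, -0.6800, -0.6000)
new position p' = (1.1520, 0.4680, 1.7760)
v + (F/m)dt = (1.2704, -0.8272, 1.8760)

p' = (1.1520, 0.4680, 1.7760)
q' = (-0.1211, 0.4662, -0.0583, 0.8744)
v' = (1.2704, -0.8272, 1.8760)
ω' = (-0.1147, -1.2280, 1.0948)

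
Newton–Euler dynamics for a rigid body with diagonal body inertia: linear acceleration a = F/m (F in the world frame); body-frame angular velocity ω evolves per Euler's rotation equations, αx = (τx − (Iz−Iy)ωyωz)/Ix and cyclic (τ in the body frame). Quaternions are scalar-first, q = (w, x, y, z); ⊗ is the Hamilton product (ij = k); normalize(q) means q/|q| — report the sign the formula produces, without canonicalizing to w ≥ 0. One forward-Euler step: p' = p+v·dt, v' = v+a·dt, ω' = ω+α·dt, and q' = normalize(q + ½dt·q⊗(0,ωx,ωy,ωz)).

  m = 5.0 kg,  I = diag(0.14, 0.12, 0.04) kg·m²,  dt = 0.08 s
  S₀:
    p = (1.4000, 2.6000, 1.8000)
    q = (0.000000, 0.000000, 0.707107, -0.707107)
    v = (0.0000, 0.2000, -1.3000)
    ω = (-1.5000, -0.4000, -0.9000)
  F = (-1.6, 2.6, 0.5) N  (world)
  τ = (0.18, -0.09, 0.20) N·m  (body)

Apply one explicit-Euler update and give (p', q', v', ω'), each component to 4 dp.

p' = (1.4000, 2.6160, 1.6960)
q' = (-0.0141, -0.0367, 0.7476, -0.6630)
v' = (-0.0256, 0.2416, -1.2920)
ω' = (-1.3807, -0.5500, -0.4760)

linear accel F/m = (-0.3200, 0.5200, 0.1000)
p + v·dt = (1.4000, 2.6160, 1.6960)
v + (F/m)dt = (-0.0256, 0.2416, -1.2920)
(τ − ω×Iω)/I = (1.4914, -1.8750, 5.3000)
ω' = ω + α·dt = (-1.3807, -0.5500, -0.4760)
2q̇ = q⊗(0,ω) = (-0.3535535, -0.9192391, 1.0606605, 1.0606605)
q' = normalize(q + ½dt·q⊗(0,ω)) = (-0.0141, -0.0367, 0.7476, -0.6630)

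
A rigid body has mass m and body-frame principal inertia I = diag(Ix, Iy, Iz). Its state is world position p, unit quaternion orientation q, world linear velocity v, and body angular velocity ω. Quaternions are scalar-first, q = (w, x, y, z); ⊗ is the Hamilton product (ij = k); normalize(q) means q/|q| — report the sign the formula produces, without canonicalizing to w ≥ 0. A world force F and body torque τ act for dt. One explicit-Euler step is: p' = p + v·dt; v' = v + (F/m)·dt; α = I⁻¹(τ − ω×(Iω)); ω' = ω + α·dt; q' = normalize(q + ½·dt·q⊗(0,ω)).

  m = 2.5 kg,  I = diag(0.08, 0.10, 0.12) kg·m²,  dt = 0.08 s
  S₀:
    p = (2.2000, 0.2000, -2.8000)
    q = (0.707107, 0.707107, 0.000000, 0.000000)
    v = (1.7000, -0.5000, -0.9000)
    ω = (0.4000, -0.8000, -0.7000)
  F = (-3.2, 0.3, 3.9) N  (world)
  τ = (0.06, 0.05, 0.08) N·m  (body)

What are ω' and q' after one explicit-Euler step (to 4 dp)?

α = I⁻¹(τ − ω×Iω) = (0.6100, 0.3880, 0.7200)
new body rate ω' = (0.4488, -0.7690, -0.6424)
q⊗(0,ω) = (-0.2828428, 0.2828428, -0.0707107, -1.0606605)
q' = normalize(q + ½dt·q⊗(0,ω)) = (0.6951, 0.7177, -0.0028, -0.0424)

ω' = (0.4488, -0.7690, -0.6424)
q' = (0.6951, 0.7177, -0.0028, -0.0424)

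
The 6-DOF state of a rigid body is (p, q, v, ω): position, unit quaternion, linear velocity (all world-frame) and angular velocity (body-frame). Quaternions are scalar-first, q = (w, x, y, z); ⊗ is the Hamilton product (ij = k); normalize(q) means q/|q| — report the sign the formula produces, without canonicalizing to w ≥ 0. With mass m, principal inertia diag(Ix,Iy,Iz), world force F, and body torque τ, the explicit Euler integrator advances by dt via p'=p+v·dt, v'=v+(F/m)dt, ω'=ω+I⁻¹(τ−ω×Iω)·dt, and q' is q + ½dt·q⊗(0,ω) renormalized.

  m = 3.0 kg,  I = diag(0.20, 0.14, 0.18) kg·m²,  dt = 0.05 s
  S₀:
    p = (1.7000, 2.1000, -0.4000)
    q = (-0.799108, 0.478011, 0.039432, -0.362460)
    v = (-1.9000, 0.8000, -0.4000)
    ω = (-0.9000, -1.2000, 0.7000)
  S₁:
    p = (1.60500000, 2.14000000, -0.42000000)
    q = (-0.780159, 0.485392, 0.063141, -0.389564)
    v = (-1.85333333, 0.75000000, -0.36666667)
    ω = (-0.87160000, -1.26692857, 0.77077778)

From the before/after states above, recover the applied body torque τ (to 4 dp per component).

ω₁ − ω₀ = (0.02840000, -0.06692857, 0.07077778)
ω₀×(Iω₀) = (-0.0336, -0.0126, -0.0648)
I·α + gyro = (0.0800, -0.2000, 0.1900)

τ = (0.0800, -0.2000, 0.1900)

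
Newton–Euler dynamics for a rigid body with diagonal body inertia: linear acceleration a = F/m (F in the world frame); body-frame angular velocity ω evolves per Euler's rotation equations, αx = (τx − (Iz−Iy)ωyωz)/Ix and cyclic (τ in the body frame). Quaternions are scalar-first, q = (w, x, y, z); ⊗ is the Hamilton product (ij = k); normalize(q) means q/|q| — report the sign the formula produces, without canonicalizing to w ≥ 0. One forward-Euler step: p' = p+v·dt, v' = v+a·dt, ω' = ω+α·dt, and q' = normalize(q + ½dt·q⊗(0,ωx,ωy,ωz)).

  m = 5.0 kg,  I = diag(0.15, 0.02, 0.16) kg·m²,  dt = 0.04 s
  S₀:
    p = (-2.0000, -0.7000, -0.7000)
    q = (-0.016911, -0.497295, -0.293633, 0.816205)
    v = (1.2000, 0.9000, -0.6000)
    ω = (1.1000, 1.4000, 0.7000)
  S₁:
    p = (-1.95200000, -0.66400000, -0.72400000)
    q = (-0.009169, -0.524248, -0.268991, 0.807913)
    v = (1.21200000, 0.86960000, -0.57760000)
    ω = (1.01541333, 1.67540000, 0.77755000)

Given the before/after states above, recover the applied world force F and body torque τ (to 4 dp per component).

rate change Δω = (-0.08458667, 0.27540000, 0.07755000)
applied torque τ = (-0.1800, 0.1300, 0.1100)
velocity change Δv = (0.01200000, -0.03040000, 0.02240000)
applied force F = (1.5000, -3.8000, 2.8000)

F = (1.5000, -3.8000, 2.8000)
τ = (-0.1800, 0.1300, 0.1100)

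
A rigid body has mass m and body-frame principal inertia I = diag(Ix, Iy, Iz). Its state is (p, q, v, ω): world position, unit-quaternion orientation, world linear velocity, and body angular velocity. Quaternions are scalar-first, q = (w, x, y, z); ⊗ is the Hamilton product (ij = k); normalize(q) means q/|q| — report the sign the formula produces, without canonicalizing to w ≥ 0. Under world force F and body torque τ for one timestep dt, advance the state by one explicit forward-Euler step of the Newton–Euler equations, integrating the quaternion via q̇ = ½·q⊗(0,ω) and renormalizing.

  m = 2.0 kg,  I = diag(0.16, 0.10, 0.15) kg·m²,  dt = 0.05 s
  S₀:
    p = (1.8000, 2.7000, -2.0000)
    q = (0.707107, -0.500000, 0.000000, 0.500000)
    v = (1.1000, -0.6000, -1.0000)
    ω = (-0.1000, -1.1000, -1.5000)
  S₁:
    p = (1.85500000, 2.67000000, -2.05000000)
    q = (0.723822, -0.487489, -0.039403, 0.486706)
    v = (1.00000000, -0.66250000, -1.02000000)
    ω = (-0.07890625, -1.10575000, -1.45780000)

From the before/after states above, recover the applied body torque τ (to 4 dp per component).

rate change Δω = (0.02109375, -0.00575000, 0.04220000)
ω₀×(Iω₀) = (0.0825, 0.0015, -0.0066)
applied torque τ = (0.1500, -0.0100, 0.1200)

τ = (0.1500, -0.0100, 0.1200)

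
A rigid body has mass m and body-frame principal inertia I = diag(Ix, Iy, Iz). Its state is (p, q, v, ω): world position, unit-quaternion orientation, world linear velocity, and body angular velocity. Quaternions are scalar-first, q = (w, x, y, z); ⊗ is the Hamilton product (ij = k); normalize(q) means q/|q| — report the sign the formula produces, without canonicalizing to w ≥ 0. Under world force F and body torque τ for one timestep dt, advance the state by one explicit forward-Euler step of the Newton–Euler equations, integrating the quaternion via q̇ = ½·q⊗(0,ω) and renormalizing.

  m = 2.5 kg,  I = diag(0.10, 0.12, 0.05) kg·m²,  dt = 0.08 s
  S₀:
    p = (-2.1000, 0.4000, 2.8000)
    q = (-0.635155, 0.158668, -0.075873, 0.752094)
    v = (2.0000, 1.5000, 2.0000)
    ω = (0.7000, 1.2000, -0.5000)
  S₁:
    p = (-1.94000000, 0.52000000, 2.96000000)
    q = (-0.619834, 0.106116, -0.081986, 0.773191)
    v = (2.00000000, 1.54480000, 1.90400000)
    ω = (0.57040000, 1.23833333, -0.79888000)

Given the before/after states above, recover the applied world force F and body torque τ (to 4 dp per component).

ω₁ − ω₀ = (-0.12960000, 0.03833333, -0.29888000)
precession coupling = (0.0420, -0.0175, 0.0168)
I·α + gyro = (-0.1200, 0.0400, -0.1700)
v₁ − v₀ = (0.00000000, 0.04480000, -0.09600000)
applied force F = (0.0000, 1.4000, -3.0000)

F = (0.0000, 1.4000, -3.0000)
τ = (-0.1200, 0.0400, -0.1700)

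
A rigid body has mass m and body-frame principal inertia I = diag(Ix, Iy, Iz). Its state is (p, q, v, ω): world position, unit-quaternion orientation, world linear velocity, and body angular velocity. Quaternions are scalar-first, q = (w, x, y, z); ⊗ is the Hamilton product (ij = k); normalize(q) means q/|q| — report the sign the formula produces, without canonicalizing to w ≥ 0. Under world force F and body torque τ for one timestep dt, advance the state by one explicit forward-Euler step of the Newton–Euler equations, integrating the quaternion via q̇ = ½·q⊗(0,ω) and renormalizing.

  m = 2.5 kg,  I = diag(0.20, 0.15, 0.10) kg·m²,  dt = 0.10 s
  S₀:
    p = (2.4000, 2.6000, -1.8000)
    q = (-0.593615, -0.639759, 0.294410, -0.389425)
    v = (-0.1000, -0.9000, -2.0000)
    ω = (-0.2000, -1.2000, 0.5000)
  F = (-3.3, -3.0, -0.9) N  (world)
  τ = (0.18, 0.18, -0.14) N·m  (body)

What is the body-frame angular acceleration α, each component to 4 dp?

precession coupling ω×(Iω) = (0.0300, -0.0100, -0.0120)
α = I⁻¹(τ − ω×Iω) = (0.7500, 1.2667, -1.2800)

α = (0.7500, 1.2667, -1.2800)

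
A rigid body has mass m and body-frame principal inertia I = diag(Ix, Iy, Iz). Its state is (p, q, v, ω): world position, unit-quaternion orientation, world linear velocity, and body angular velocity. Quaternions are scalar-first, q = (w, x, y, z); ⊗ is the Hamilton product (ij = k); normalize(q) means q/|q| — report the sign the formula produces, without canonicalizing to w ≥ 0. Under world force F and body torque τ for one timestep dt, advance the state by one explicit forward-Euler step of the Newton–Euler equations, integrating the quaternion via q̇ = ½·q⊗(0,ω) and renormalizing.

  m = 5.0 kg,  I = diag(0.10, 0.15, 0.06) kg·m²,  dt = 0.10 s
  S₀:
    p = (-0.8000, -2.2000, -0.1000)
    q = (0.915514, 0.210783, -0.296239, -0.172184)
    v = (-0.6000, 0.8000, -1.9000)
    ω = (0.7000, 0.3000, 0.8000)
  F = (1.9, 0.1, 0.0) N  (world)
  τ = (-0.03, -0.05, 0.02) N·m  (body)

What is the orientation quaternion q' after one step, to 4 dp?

q' = (0.9181, 0.2332, -0.2965, -0.1218)

Hamilton product q⊗(0,ω) = (0.0790708, 0.4555238, -0.0145010, 1.0030134)
q + ½dt·q⊗(0,ω), renormalized = (0.9181, 0.2332, -0.2965, -0.1218)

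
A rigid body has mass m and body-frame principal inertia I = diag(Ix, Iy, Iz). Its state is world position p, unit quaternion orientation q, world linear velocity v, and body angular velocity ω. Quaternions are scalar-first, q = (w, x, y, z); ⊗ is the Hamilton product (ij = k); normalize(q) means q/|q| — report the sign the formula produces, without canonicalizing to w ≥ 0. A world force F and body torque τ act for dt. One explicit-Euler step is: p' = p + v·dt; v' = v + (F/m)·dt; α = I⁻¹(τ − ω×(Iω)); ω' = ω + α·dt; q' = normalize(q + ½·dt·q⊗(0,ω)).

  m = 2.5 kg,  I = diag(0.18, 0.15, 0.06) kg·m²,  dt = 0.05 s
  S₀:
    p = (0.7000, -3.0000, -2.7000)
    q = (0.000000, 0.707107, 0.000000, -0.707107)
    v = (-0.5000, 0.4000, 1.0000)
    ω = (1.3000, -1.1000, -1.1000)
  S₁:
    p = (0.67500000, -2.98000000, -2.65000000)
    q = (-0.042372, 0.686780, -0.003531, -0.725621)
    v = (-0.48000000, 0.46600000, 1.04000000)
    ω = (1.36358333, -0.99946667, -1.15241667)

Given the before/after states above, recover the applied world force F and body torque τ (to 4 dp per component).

F = (1.0000, 3.3000, 2.0000)
τ = (0.1200, 0.1300, -0.0200)

ω₁ − ω₀ = (0.06358333, 0.10053333, -0.05241667)
precession coupling = (-0.1089, -0.1716, 0.0429)
applied torque τ = (0.1200, 0.1300, -0.0200)
velocity change Δv = (0.02000000, 0.06600000, 0.04000000)
applied force F = (1.0000, 3.3000, 2.0000)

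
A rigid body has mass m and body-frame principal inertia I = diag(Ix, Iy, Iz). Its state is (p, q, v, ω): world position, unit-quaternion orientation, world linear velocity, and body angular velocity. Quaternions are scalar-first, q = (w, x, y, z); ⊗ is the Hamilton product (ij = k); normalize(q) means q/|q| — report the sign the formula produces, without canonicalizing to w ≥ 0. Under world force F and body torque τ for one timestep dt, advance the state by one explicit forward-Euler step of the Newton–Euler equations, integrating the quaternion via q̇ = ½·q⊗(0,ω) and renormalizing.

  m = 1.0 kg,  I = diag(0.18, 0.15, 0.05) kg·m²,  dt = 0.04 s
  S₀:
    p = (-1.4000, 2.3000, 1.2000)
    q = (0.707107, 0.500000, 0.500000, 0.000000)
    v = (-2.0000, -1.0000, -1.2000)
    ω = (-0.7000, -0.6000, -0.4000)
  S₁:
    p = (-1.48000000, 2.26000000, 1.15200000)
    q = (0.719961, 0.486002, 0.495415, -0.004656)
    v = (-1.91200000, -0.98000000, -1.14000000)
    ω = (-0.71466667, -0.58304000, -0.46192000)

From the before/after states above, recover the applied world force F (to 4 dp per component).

F = (2.2000, 0.5000, 1.5000)

v₁ − v₀ = (0.08800000, 0.02000000, 0.06000000)
applied force F = (2.2000, 0.5000, 1.5000)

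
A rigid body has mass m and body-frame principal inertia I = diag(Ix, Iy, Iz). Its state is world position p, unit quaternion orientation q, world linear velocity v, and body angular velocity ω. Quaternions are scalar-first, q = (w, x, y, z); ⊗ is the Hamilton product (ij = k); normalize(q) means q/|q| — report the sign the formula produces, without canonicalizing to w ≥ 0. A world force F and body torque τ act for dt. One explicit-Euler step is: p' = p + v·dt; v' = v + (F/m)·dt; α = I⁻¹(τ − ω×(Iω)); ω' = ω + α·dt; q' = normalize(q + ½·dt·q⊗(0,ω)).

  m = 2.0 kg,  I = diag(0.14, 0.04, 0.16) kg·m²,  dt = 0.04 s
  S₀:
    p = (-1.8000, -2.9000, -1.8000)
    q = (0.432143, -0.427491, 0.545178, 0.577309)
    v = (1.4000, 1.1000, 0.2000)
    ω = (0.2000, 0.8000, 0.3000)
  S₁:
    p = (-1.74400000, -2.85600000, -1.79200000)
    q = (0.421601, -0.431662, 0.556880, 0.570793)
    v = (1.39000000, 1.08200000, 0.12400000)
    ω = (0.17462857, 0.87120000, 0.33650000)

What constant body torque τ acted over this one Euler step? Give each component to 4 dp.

Δω = ω₁−ω₀ = (-0.02537143, 0.07120000, 0.03650000)
τ = I·(Δω/dt) + ω₀×(Iω₀) = (-0.0600, 0.0700, 0.1300)

τ = (-0.0600, 0.0700, 0.1300)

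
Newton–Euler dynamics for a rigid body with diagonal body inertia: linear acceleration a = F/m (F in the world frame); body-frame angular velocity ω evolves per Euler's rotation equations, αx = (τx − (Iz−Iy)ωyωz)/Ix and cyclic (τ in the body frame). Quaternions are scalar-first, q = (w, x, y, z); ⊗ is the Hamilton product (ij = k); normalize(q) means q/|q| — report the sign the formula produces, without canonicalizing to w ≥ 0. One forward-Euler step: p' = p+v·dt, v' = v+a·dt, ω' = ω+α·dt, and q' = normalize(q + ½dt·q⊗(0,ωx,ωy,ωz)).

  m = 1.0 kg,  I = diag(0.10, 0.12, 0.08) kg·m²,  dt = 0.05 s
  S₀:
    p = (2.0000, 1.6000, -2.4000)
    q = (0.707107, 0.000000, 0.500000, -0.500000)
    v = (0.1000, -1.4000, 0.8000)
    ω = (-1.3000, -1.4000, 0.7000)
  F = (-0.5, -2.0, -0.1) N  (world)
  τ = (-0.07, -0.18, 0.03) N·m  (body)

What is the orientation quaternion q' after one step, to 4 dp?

2q̇ = q⊗(0,ω) = (1.0500000, -1.2692391, -0.3399498, 1.1449749)
q + ½dt·q⊗(0,ω), renormalized = (0.7324, -0.0317, 0.4909, -0.4708)

q' = (0.7324, -0.0317, 0.4909, -0.4708)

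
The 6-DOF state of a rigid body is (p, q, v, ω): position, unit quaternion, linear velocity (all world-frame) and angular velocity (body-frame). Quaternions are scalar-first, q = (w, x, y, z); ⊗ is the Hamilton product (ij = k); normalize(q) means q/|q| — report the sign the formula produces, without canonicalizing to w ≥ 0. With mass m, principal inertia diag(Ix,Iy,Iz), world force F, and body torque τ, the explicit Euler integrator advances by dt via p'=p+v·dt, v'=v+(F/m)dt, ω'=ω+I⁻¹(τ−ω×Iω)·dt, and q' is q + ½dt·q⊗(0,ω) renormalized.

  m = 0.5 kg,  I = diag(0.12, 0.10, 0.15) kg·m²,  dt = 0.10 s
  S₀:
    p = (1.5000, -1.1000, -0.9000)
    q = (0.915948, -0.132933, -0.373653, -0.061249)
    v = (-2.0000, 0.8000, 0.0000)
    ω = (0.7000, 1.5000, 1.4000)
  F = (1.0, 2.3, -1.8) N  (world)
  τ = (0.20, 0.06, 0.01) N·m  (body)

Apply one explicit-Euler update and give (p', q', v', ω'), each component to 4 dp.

p' = (1.3000, -1.0200, -0.9000)
q' = (0.9474, -0.1217, -0.2961, 0.0059)
v' = (-1.8000, 1.2600, -0.3600)
ω' = (0.7792, 1.5894, 1.4207)

(τ − ω×Iω)/I = (0.7917, 0.8940, 0.2067)
ω' = ω + α·dt = (0.7792, 1.5894, 1.4207)
Hamilton product q⊗(0,ω) = (0.7392812, 0.2099229, 1.5171539, 1.3444848)
q + ½dt·q⊗(0,ω), renormalized = (0.9474, -0.1217, -0.2961, 0.0059)
p' = p + v·dt = (1.3000, -1.0200, -0.9000)
v + (F/m)dt = (-1.8000, 1.2600, -0.3600)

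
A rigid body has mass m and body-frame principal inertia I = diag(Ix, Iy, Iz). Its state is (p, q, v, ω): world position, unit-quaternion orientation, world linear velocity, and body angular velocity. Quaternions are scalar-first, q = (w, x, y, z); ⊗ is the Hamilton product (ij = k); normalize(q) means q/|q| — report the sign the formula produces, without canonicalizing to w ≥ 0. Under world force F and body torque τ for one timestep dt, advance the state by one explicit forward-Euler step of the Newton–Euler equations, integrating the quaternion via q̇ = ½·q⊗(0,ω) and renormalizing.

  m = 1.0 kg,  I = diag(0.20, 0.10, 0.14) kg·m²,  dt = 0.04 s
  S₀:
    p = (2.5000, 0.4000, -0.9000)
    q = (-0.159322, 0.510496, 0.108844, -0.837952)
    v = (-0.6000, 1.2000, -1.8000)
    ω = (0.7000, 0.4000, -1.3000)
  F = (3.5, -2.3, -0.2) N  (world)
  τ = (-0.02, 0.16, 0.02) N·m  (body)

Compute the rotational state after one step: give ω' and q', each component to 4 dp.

ω' = (0.7002, 0.4858, -1.2863)
q' = (-0.1890, 0.5119, 0.1091, -0.8309)

α = I⁻¹(τ − ω×Iω) = (0.0040, 2.1460, 0.3429)
ω + α·dt = (0.7002, 0.4858, -1.2863)
2q̇ = q⊗(0,ω) = (-1.4902224, 0.0821582, 0.0133496, 0.3351262)
q' = normalize(q + ½dt·q⊗(0,ω)) = (-0.1890, 0.5119, 0.1091, -0.8309)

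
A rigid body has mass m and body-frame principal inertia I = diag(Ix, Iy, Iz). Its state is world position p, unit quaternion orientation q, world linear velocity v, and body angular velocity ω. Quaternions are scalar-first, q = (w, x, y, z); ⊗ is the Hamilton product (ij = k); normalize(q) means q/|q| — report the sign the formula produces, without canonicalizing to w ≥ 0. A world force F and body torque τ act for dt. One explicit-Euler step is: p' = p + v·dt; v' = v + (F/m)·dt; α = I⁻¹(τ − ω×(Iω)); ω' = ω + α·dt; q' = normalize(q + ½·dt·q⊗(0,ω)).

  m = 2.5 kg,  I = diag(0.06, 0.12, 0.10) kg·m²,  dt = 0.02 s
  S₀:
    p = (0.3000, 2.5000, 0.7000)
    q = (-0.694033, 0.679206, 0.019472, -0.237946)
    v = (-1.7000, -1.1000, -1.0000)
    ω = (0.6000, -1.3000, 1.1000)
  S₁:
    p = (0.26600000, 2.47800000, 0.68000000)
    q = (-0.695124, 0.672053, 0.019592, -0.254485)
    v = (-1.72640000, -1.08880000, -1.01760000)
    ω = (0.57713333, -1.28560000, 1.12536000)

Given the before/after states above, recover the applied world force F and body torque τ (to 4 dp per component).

F = (-3.3000, 1.4000, -2.2000)
τ = (-0.0400, 0.0600, 0.0800)

Δv = v₁−v₀ = (-0.02640000, 0.01120000, -0.01760000)
F = m·Δv/dt = (-3.3000, 1.4000, -2.2000)
ω₁ − ω₀ = (-0.02286667, 0.01440000, 0.02536000)
precession coupling = (0.0286, -0.0264, -0.0468)
applied torque τ = (-0.0400, 0.0600, 0.0800)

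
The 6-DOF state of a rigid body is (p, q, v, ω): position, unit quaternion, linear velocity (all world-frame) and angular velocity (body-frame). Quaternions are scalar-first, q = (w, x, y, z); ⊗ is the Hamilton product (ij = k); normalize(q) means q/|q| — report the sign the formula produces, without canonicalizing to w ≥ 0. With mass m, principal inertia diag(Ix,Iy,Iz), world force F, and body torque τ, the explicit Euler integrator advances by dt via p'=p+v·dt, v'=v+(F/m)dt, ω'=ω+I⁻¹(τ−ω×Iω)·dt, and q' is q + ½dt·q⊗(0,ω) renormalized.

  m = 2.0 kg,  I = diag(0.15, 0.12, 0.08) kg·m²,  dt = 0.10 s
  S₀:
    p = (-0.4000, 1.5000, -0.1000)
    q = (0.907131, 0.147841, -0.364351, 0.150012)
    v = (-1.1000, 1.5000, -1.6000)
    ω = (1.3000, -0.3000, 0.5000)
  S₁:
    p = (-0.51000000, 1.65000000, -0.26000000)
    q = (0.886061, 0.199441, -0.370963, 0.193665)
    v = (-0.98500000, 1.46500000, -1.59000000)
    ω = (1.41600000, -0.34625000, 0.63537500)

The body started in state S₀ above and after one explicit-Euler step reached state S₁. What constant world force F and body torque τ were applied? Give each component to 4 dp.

rate change Δω = (0.11600000, -0.04625000, 0.13537500)
I·α + gyro = (0.1800, -0.0100, 0.1200)
Δv = v₁−v₀ = (0.11500000, -0.03500000, 0.01000000)
m·(v₁−v₀)/dt = (2.3000, -0.7000, 0.2000)

F = (2.3000, -0.7000, 0.2000)
τ = (0.1800, -0.0100, 0.1200)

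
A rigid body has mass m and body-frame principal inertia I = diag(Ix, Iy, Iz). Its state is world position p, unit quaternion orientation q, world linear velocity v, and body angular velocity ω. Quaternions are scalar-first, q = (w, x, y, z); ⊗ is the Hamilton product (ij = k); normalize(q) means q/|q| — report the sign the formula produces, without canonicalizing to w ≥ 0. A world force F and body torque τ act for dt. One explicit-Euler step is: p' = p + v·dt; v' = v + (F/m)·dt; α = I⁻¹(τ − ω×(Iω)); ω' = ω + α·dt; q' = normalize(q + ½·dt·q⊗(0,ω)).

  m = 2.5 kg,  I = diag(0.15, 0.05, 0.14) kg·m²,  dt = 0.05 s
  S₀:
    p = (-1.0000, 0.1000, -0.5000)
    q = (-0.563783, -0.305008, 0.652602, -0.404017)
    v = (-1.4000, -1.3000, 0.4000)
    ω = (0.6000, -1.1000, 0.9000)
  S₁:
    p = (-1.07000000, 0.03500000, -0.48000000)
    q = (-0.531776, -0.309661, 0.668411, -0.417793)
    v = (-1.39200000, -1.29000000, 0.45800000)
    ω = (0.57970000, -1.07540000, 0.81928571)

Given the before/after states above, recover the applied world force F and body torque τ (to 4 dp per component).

velocity change Δv = (0.00800000, 0.01000000, 0.05800000)
applied force F = (0.4000, 0.5000, 2.9000)
Δω = ω₁−ω₀ = (-0.02030000, 0.02460000, -0.08071429)
I·α + gyro = (-0.1500, 0.0300, -0.1600)

F = (0.4000, 0.5000, 2.9000)
τ = (-0.1500, 0.0300, -0.1600)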